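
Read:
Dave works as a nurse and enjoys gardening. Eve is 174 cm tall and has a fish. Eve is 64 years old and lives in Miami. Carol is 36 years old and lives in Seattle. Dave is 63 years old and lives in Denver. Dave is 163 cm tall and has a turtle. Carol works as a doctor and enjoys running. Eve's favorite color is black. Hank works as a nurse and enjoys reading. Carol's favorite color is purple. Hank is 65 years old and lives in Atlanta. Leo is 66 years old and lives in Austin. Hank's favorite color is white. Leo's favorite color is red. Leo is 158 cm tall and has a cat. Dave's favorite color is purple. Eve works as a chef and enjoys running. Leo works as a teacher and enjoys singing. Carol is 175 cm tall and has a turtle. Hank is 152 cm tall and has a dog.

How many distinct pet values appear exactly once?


Unique pet values: 3

3


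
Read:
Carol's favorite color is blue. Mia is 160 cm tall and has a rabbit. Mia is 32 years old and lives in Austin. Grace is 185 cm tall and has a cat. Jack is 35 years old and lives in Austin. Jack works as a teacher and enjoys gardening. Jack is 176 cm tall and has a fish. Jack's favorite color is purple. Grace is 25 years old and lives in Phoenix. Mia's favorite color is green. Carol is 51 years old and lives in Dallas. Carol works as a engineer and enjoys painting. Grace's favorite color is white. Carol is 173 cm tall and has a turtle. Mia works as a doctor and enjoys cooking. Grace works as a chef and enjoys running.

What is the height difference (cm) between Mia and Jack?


|160 - 176| = 16

16


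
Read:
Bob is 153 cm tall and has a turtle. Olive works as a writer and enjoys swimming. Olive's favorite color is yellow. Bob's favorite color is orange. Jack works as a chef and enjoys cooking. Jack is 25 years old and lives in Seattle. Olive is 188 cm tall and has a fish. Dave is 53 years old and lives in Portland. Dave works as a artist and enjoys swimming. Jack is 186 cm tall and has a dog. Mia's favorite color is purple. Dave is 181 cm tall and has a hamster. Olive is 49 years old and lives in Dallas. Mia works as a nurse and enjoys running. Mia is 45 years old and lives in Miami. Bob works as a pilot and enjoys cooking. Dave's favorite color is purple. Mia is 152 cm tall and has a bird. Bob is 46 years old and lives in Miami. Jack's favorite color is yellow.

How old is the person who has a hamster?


Person with hamster is Dave, age 53

53


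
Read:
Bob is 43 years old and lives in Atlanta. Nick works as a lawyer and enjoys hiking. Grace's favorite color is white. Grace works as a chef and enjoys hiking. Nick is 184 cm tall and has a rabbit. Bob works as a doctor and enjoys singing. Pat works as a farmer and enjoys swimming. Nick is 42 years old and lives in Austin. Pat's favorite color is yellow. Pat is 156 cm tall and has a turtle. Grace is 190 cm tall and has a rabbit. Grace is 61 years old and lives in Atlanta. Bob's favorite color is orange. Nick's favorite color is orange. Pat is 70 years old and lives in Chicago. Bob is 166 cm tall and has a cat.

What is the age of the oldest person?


Oldest: Pat at 70

70


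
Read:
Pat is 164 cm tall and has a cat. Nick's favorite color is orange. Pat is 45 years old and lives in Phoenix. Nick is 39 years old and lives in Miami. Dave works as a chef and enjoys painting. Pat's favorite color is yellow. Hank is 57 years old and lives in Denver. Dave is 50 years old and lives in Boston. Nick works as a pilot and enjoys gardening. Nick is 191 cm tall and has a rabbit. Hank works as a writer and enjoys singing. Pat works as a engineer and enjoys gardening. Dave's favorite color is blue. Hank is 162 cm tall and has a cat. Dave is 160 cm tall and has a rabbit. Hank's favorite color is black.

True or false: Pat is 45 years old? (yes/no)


Pat is actually 45. yes

yes


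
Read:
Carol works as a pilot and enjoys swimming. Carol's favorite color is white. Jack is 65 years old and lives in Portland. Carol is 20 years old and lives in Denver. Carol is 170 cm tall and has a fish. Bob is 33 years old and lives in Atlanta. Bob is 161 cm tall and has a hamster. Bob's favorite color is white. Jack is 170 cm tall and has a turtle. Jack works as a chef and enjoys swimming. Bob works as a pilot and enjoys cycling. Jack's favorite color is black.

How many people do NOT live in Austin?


Not in Austin: 3

3


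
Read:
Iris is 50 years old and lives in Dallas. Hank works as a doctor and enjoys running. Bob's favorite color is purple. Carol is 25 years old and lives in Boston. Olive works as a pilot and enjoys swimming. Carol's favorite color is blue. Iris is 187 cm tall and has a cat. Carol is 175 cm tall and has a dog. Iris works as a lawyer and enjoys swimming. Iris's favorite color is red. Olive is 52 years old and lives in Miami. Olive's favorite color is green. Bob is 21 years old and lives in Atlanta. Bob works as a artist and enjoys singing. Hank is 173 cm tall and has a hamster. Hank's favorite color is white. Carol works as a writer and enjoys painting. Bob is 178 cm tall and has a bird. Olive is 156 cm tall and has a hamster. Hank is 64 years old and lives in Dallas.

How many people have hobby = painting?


Count: 1

1


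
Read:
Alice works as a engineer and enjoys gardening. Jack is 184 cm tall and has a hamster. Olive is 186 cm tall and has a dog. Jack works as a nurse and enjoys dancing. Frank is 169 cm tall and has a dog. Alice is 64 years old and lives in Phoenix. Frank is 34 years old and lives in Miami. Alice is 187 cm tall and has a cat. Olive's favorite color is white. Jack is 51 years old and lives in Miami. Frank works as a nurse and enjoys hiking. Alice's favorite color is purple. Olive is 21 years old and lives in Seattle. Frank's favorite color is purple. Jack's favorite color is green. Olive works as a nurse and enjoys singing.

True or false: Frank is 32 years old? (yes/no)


Frank is actually 34. no

no


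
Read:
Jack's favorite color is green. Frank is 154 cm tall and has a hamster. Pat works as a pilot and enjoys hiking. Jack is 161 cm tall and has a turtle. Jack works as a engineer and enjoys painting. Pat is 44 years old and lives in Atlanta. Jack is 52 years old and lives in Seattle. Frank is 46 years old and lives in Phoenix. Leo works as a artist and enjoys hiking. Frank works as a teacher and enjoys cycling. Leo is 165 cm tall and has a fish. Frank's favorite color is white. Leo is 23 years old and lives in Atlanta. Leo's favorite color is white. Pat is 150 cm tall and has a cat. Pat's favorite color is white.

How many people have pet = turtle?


Count: 1

1


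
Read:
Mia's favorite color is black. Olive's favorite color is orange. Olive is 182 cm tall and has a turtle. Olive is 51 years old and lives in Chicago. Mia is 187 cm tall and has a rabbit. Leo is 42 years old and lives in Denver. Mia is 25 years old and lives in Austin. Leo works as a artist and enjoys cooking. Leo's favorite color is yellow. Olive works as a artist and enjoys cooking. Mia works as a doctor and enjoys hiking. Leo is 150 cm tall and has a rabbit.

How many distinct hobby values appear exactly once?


Unique hobby values: 1

1


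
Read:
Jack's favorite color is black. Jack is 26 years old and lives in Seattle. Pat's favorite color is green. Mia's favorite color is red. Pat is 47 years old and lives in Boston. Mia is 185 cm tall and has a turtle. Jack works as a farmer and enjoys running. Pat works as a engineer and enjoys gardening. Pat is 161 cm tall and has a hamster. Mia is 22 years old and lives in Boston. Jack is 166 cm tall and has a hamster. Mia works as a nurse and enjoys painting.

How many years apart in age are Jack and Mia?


26 vs 22, diff = 4

4


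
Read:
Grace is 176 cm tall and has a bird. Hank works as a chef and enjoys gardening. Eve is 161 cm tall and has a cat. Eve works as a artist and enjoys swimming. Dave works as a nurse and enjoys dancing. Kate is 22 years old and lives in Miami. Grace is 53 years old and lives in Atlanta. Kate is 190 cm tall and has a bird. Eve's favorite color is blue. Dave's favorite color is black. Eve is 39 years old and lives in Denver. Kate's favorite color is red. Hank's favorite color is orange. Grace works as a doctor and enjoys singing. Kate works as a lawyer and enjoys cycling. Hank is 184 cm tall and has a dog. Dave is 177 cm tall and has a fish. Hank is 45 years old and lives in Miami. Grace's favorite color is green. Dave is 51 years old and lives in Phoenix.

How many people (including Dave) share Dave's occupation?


Dave is a nurse. Count = 1

1


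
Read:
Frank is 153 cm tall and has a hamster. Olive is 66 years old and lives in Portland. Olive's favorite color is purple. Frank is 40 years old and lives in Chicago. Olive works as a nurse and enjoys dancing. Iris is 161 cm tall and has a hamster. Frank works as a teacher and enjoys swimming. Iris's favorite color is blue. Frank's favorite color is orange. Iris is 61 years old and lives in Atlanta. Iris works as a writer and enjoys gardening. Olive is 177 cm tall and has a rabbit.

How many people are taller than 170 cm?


Taller than 170: 1

1


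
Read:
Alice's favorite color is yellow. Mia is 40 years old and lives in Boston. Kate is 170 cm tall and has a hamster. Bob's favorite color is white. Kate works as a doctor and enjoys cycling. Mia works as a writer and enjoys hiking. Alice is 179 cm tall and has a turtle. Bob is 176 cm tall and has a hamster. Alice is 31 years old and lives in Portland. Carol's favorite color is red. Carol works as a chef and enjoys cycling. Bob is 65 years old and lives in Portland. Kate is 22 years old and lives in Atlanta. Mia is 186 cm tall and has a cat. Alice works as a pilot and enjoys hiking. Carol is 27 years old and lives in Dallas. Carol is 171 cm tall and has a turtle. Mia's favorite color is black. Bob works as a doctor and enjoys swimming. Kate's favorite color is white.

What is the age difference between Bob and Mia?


|65 - 40| = 25

25


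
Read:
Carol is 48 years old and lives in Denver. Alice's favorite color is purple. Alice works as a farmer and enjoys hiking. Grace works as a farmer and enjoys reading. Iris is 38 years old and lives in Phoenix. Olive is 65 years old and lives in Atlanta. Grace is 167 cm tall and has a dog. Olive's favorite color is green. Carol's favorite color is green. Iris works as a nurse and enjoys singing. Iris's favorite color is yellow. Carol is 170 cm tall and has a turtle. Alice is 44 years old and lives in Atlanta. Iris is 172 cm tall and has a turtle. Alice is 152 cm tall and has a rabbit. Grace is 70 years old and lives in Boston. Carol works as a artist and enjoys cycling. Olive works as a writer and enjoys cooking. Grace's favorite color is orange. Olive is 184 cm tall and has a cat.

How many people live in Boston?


Count in Boston: 1

1


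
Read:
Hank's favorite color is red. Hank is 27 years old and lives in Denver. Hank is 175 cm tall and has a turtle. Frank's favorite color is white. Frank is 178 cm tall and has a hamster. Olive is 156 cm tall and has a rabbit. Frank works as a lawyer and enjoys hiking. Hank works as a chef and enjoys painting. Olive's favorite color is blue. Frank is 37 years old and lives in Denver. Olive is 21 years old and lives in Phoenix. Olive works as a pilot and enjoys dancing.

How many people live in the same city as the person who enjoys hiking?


Person with hobby hiking is Frank, city Denver. Count = 2

2


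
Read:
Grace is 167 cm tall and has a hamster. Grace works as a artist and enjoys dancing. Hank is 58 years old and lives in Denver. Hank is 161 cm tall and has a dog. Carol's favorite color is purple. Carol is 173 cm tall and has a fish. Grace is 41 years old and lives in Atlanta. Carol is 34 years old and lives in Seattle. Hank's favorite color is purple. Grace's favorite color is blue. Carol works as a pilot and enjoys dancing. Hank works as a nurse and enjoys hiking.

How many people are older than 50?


Filter: 1

1


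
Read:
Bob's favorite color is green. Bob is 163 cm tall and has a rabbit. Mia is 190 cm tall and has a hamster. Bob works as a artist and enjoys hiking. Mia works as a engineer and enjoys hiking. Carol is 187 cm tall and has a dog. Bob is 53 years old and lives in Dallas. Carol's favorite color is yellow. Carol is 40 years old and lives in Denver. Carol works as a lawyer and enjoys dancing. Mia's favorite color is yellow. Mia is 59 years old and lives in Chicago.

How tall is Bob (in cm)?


Bob is 163 cm tall

163


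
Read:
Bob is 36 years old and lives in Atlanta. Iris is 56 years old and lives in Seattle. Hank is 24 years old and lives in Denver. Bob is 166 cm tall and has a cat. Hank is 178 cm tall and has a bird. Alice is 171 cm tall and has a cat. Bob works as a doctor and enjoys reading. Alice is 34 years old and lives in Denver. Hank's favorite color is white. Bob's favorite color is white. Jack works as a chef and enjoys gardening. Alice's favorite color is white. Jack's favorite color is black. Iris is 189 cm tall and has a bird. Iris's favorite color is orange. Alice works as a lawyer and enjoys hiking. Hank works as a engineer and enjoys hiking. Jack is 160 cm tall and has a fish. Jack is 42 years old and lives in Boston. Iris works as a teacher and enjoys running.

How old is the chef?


The chef is Jack, age 42

42


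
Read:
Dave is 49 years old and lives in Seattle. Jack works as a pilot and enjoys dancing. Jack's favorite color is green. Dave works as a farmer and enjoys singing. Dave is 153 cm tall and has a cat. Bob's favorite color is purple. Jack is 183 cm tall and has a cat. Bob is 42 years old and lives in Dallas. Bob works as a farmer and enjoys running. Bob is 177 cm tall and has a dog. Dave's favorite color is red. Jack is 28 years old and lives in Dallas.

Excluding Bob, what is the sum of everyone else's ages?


Sum (excluding Bob): 77

77


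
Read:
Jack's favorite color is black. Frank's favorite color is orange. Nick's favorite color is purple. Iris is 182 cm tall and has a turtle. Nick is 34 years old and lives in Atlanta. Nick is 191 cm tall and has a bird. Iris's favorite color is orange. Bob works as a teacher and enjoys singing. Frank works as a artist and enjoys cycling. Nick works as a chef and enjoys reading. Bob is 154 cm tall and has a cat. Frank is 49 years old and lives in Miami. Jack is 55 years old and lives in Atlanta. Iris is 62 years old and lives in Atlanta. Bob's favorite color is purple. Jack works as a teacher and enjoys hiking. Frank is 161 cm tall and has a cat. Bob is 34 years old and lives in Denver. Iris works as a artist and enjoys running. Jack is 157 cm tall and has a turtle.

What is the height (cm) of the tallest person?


Tallest: Nick at 191 cm

191


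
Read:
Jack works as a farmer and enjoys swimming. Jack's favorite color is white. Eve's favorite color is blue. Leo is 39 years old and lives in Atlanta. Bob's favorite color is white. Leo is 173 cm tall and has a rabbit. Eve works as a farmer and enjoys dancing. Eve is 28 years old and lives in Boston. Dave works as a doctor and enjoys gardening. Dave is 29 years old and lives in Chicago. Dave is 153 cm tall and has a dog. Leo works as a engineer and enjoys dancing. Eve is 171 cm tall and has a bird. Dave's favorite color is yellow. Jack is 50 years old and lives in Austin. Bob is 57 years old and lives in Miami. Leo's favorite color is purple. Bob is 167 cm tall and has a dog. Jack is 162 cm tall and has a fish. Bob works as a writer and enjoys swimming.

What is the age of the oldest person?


Oldest: Bob at 57

57


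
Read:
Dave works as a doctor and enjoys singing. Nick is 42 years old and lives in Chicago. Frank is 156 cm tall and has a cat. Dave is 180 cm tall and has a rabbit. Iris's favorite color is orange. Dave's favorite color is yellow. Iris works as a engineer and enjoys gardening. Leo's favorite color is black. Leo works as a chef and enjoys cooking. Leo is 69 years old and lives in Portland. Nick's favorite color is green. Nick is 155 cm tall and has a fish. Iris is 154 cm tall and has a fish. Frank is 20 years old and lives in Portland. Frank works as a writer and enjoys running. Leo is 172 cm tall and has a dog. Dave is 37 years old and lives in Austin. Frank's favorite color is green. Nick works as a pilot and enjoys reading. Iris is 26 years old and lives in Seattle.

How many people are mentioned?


People: Frank, Iris, Dave, Leo, Nick. Count = 5

5


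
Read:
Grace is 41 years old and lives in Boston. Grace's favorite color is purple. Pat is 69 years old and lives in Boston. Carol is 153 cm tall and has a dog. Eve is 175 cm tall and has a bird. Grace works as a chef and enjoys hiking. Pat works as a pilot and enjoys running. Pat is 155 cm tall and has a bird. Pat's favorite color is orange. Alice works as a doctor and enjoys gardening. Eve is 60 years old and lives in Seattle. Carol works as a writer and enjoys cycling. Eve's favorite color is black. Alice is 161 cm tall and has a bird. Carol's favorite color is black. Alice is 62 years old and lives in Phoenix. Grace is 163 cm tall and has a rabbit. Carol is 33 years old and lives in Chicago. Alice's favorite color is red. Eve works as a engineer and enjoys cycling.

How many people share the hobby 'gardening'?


Count: 1

1


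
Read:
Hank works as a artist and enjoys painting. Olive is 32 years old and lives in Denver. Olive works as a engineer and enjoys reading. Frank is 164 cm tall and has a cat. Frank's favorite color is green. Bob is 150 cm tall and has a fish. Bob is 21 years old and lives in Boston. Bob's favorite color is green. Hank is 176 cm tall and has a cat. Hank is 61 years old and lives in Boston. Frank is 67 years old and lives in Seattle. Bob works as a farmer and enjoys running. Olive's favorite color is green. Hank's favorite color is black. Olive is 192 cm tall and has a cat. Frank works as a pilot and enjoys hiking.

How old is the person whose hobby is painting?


Person with hobby=painting is Hank, age 61

61


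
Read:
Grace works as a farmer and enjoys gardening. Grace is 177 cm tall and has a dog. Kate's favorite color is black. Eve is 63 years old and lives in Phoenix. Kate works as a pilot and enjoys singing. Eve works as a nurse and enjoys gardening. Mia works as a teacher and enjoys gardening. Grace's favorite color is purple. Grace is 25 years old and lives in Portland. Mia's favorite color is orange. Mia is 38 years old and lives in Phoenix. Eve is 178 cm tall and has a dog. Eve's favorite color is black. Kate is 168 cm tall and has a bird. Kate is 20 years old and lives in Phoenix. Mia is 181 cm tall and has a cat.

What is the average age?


Sum=146, n=4, avg=36.5

36.5


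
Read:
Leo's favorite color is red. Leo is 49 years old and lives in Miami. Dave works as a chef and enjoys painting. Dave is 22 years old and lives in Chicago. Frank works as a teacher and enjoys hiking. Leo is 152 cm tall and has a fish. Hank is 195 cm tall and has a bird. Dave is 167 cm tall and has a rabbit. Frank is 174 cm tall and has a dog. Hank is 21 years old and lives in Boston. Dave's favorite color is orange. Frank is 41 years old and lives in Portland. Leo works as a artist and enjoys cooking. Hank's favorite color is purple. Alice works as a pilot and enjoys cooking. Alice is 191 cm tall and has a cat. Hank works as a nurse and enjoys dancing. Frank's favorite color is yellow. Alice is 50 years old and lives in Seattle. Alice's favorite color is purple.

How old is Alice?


Alice is 50 years old

50


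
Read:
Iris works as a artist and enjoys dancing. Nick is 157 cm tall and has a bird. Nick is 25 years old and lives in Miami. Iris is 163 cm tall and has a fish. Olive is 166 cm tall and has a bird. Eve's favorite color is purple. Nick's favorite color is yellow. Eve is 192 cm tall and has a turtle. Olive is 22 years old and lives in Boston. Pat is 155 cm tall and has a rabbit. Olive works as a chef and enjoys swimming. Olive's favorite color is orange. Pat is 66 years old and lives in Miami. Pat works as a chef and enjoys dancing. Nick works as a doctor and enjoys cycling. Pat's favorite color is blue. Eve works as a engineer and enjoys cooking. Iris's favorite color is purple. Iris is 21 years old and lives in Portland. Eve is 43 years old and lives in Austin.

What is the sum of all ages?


66+21+22+25+43 = 177

177


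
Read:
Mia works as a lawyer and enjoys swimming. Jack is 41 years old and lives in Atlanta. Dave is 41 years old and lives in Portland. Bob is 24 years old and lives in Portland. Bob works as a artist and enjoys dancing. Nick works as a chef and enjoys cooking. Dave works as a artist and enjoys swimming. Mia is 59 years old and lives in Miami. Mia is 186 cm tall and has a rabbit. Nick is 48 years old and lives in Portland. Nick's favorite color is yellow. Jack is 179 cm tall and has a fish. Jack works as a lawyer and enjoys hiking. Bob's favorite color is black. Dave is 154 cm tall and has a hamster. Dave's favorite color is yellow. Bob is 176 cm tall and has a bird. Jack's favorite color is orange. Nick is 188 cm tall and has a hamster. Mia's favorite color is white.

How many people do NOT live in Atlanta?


Not in Atlanta: 4

4


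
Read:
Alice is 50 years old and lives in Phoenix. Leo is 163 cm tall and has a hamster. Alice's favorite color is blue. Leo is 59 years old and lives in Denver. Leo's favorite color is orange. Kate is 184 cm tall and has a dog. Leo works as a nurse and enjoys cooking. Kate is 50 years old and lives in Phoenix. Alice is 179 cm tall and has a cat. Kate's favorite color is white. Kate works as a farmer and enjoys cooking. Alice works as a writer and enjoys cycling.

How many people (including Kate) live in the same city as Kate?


Kate lives in Phoenix. Count = 2

2


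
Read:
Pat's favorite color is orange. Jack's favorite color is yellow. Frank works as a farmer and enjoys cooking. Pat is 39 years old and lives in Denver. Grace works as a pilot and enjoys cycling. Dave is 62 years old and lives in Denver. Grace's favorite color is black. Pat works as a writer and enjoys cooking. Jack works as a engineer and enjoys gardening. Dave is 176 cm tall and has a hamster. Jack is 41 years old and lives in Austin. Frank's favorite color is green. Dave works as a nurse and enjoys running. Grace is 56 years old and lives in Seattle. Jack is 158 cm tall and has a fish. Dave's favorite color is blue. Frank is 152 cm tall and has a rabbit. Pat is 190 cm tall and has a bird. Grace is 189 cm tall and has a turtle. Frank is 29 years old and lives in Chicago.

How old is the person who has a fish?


Person with fish is Jack, age 41

41


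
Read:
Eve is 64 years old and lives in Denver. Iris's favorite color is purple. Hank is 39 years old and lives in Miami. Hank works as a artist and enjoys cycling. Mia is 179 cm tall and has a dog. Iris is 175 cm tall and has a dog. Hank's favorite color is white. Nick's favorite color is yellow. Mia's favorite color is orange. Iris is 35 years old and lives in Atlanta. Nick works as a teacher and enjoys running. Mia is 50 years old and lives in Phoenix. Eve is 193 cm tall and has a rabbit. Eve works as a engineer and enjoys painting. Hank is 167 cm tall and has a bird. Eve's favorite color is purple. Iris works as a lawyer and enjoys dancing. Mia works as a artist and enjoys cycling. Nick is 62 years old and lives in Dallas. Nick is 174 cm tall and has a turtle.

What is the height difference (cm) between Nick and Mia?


|174 - 179| = 5

5


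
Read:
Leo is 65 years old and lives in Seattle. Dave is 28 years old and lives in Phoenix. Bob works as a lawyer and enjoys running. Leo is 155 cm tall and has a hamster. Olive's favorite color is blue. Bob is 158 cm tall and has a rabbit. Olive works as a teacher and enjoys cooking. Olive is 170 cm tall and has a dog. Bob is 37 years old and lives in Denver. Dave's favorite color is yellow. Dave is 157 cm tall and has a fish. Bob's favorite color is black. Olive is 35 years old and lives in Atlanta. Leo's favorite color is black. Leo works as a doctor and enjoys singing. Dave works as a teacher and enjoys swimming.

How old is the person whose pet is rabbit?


Person with pet=rabbit is Bob, age 37

37


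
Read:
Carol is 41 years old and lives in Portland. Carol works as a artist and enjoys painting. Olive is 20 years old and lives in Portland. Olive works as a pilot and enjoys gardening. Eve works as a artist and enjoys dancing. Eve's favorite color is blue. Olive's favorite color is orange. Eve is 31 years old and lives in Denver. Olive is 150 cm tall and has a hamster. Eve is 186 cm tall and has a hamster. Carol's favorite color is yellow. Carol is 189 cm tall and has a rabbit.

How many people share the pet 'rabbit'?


Count: 1

1


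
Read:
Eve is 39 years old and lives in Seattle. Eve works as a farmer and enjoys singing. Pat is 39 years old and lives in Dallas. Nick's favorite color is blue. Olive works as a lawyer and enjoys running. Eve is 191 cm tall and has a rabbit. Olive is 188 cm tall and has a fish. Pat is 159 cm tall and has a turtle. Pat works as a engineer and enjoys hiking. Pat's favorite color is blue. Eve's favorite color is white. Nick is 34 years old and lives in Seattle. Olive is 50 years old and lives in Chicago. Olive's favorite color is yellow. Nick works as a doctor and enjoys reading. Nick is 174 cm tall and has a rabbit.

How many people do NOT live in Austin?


Not in Austin: 4

4


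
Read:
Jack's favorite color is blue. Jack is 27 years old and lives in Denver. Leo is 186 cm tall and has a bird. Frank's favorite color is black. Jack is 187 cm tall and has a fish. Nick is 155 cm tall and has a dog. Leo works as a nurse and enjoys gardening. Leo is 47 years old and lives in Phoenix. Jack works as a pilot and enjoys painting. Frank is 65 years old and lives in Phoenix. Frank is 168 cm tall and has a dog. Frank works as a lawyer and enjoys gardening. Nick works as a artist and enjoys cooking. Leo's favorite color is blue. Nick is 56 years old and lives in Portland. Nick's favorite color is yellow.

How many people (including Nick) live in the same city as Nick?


Nick lives in Portland. Count = 1

1


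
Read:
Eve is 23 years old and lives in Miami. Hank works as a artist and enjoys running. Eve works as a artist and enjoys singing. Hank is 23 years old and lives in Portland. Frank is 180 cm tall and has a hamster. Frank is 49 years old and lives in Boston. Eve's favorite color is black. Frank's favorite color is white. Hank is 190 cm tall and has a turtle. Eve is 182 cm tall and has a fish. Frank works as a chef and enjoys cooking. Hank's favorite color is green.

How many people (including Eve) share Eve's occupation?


Eve is a artist. Count = 2

2


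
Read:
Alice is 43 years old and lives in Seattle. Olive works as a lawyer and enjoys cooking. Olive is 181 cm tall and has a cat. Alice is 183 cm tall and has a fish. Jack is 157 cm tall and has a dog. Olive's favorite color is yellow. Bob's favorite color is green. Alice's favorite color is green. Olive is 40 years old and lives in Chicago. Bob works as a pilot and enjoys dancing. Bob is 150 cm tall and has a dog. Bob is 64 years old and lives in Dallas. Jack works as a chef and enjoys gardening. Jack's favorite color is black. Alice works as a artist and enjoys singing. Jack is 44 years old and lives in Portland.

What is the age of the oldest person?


Oldest: Bob at 64

64


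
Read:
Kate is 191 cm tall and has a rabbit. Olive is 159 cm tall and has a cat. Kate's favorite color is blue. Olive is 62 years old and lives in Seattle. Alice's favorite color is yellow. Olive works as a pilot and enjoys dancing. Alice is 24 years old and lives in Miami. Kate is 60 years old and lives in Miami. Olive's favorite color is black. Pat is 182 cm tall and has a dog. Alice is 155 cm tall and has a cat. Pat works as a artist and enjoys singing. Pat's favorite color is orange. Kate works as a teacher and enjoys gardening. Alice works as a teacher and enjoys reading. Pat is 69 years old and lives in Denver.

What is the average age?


Sum=215, n=4, avg=53.75

53.75


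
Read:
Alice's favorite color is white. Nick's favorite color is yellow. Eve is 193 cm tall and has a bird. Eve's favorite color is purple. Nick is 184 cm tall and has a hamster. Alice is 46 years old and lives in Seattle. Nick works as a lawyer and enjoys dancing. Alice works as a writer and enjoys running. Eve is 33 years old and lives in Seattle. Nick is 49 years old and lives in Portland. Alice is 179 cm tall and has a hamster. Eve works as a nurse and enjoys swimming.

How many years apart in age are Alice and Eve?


46 vs 33, diff = 13

13


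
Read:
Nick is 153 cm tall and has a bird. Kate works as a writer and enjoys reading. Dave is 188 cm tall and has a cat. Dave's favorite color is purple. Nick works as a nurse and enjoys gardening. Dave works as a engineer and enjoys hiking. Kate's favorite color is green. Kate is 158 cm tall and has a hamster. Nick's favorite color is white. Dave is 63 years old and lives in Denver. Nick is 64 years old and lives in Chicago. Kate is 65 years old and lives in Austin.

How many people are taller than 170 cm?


Taller than 170: 1

1


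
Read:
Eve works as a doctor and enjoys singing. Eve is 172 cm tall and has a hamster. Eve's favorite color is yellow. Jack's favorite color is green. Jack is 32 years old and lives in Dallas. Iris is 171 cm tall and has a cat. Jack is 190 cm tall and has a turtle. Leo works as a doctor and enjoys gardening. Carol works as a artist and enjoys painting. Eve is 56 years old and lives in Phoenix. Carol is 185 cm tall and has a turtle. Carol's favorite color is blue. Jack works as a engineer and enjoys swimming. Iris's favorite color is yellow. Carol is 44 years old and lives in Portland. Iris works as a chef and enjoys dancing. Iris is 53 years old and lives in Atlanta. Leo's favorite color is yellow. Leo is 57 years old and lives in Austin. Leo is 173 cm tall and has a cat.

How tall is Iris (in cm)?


Iris is 171 cm tall

171


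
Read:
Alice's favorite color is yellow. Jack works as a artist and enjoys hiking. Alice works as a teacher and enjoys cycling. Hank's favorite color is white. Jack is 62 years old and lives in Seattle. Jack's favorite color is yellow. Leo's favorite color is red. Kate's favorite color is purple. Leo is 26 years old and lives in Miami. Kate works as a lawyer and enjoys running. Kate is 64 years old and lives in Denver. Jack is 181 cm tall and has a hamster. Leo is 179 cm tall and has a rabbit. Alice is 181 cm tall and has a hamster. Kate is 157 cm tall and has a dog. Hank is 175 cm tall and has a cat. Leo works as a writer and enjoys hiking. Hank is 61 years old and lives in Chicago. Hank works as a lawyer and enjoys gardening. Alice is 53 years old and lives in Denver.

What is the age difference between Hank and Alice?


|61 - 53| = 8

8


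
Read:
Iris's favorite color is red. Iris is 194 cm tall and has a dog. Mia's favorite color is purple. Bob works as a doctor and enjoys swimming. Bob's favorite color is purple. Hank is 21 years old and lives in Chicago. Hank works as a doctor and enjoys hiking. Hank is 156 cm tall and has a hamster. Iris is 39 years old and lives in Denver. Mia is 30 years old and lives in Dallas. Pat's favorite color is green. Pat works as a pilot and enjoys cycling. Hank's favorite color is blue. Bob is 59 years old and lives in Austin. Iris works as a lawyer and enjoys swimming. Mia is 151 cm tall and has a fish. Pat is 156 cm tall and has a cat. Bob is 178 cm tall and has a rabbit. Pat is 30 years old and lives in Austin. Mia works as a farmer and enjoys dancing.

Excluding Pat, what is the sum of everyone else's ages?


Sum (excluding Pat): 149

149


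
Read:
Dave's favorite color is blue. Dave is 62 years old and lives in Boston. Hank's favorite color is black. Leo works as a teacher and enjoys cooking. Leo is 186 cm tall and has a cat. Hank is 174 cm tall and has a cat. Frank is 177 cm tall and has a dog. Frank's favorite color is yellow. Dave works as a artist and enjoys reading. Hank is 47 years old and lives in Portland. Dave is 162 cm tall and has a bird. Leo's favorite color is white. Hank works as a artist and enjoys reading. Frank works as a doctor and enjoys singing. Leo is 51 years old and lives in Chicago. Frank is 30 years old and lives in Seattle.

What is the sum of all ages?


62+30+47+51 = 190

190


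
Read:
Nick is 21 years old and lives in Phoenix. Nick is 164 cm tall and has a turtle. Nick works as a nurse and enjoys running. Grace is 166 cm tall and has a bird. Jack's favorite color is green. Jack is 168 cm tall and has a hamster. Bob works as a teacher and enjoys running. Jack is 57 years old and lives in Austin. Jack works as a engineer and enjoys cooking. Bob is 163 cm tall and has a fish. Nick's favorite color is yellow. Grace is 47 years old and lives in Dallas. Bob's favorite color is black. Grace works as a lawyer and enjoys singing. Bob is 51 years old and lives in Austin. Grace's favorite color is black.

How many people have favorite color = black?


Count: 2

2


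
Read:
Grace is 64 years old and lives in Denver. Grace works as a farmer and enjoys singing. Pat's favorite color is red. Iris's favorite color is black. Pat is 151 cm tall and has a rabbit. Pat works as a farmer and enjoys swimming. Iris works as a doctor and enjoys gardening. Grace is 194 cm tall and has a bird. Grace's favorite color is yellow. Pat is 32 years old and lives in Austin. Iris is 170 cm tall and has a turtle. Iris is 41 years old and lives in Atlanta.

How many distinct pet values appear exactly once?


Unique pet values: 3

3


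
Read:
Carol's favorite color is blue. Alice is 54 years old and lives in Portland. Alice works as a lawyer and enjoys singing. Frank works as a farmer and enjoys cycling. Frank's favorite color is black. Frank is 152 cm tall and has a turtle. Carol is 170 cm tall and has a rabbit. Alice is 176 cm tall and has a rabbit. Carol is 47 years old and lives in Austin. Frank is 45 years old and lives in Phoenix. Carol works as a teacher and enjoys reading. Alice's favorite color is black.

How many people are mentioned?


People: Alice, Carol, Frank. Count = 3

3


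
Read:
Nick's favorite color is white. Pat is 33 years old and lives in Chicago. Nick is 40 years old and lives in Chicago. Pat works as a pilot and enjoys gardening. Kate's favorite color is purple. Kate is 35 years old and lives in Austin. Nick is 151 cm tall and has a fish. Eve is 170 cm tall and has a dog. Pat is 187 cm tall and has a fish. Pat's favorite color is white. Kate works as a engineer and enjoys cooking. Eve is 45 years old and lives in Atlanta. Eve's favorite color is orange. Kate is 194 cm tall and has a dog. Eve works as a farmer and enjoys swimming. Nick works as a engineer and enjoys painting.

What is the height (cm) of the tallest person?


Tallest: Kate at 194 cm

194


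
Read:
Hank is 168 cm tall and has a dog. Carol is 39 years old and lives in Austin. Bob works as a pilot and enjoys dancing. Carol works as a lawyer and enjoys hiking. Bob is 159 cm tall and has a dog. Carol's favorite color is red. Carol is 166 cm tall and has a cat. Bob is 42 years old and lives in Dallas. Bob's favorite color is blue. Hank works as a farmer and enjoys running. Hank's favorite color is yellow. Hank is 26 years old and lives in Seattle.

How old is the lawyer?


The lawyer is Carol, age 39

39


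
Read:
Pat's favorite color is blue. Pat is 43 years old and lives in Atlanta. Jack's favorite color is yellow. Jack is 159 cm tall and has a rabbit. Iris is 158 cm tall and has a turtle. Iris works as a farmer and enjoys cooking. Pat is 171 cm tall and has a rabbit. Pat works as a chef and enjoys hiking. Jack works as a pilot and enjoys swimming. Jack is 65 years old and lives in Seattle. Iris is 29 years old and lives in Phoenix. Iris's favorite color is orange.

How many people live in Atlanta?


Count in Atlanta: 1

1


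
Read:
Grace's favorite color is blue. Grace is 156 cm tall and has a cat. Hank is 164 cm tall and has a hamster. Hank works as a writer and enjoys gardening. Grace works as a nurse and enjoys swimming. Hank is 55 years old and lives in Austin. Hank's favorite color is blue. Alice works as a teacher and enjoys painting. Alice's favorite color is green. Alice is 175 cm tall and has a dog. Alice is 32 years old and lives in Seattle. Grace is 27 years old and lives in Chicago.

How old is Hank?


Hank is 55 years old

55


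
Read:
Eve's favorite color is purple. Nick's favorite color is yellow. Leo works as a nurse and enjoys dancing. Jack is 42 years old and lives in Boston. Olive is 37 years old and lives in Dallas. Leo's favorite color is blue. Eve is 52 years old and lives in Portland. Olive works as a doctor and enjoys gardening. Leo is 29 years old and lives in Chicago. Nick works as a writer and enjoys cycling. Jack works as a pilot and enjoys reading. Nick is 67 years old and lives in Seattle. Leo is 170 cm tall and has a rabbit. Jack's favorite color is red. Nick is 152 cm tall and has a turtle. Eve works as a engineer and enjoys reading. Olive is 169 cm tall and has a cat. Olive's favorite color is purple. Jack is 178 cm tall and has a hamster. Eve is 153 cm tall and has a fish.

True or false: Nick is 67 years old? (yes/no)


Nick is actually 67. yes

yes


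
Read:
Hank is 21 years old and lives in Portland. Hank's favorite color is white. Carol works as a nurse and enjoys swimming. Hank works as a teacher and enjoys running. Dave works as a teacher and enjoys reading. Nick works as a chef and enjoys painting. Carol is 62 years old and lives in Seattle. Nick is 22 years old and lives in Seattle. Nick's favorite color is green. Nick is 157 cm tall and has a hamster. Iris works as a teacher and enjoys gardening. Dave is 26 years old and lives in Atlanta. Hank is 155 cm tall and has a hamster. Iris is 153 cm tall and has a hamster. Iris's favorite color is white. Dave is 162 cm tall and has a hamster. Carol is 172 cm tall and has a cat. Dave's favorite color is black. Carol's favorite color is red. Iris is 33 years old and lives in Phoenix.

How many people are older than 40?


Filter: 1

1


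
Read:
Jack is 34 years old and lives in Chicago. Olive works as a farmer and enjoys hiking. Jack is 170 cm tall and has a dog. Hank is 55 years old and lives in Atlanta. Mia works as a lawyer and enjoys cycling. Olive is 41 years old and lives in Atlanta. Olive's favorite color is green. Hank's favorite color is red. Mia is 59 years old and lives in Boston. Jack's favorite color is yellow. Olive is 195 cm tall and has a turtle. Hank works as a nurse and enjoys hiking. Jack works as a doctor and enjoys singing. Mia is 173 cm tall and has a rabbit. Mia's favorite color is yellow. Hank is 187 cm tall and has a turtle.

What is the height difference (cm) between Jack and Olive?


|170 - 195| = 25

25


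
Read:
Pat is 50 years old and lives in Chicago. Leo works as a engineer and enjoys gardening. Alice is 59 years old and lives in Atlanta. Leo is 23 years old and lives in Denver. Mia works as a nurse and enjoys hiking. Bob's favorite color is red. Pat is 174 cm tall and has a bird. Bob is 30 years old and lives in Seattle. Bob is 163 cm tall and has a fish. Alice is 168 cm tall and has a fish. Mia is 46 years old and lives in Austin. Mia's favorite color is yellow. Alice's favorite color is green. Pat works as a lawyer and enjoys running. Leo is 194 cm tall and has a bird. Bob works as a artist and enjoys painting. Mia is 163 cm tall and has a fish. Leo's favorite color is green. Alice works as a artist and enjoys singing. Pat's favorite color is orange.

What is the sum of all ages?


50+23+46+59+30 = 208

208


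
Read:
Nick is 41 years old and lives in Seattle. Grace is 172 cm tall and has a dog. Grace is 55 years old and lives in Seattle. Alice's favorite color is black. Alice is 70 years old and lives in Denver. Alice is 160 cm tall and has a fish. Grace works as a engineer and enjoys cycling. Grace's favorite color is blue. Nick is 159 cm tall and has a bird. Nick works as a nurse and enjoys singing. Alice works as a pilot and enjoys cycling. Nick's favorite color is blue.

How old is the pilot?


The pilot is Alice, age 70

70
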